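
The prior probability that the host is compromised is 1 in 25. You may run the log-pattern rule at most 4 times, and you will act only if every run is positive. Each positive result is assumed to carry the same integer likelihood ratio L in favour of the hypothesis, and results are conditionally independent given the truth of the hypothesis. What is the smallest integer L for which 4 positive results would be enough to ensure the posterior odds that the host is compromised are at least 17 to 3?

4

Prior odds = 0.04/0.96 = 1/24.
Target odds = 17/3.
Need L⁴ ≥ 17/3 ÷ (1/24) = 136.
3⁴ = 81 < 136 ≤ 256 = 4⁴, so L = 4.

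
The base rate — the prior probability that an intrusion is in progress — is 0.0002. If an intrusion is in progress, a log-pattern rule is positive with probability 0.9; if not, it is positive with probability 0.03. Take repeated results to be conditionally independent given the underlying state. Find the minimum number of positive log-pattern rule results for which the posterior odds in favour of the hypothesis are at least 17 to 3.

4

Prior odds = 0.0002/0.9998 = 1/4999.
Likelihood ratio of a positive = 0.9/0.03 = 30.
Target odds = 17/3.
Need (1/4999) × 30ⁿ ≥ 17/3, i.e. 30ⁿ ≥ 84983/3.
30³ = 27000 falls short of 84983/3 but 30⁴ = 810000 reaches it, so n = 4.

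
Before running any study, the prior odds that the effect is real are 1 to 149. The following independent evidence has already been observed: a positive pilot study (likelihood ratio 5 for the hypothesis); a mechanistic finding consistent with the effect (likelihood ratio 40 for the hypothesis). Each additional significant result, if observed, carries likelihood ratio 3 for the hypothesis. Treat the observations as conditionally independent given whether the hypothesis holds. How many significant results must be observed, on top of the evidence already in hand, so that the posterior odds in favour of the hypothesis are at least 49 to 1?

Prior odds = 1/149.
Combined Bayes factor of the evidence already in hand = 5 × 40 = 200.
Odds after that evidence = (1/149) × 200 = 200/149.
Target odds = 49.
Need 3ⁿ ≥ 49 ÷ (200/149) = 36.505.
3³ = 27 falls short of 36.505 but 3⁴ = 81 reaches it, so n = 4.

4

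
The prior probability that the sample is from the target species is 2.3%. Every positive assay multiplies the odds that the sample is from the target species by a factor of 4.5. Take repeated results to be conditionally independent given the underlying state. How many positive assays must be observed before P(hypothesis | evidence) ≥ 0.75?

Prior odds: 0.023 ÷ 0.977 = 23/977.
Likelihood ratio per positive assay = 4.5.
Target odds: 0.75 ÷ 0.25 = 3.
Need (23/977) × 4.5ⁿ ≥ 3, i.e. 4.5ⁿ ≥ 2931/23.
4.5³ = 91.125 falls short of 2931/23 but 4.5⁴ = 410.0625 reaches it, so n = 4.

4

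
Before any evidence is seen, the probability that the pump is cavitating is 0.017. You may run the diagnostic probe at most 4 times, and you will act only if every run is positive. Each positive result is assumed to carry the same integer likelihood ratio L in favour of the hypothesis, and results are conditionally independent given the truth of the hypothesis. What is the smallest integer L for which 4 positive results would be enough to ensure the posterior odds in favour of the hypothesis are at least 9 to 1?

5

Prior odds = 0.017/0.983 = 17/983.
Target odds = 9.
Need L⁴ ≥ 9 ÷ (17/983) = 8847/17.
4⁴ = 256 < 8847/17 ≤ 625 = 5⁴, so L = 5.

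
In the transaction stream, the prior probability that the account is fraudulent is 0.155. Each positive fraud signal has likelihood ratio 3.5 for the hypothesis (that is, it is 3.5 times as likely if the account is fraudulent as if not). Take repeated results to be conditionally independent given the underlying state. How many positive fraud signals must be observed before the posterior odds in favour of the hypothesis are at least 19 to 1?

Prior odds = 0.155/0.845 = 31/169.
Likelihood ratio per positive fraud signal = 3.5.
Target odds = 19.
Need (31/169) × 3.5ⁿ ≥ 19, i.e. 3.5ⁿ ≥ 3211/31.
3.5³ = 42.875 falls short of 3211/31 but 3.5⁴ = 150.0625 reaches it, so n = 4.

4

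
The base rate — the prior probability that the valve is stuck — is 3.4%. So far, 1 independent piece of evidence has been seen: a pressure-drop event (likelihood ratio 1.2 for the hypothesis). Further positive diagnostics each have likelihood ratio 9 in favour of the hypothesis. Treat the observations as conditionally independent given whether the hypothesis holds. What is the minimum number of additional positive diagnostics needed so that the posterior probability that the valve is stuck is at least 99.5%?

Prior odds = 0.034/0.966 = 17/483.
Bayes factor of the evidence already in hand = 1.2.
Odds after that evidence = (17/483) × 1.2 = 34/805.
Target odds = 0.995/0.005 = 199.
Need 9ⁿ ≥ 199 ÷ (34/805) = 160195/34.
9³ = 729 falls short of 160195/34 but 9⁴ = 6561 reaches it, so n = 4.

4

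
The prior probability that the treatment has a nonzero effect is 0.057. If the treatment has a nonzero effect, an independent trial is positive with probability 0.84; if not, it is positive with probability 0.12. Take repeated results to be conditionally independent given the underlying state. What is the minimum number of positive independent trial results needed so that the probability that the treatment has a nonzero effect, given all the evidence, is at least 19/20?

Prior odds = 0.057/0.943 = 57/943.
Likelihood ratio of a positive = 0.84/0.12 = 7.
Target odds: 0.95 ÷ 0.05 = 19.
Require 7ⁿ ≥ 19 ÷ (57/943) = 943/3.
7² = 49 falls short of 943/3 but 7³ = 343 reaches it, so n = 3.

3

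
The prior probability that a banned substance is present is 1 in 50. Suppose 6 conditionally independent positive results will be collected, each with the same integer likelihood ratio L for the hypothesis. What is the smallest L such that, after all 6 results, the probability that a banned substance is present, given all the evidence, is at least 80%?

Prior odds = 0.02/0.98 = 1/49.
Target odds = 0.8/0.2 = 4.
Need L⁶ ≥ 4 ÷ (1/49) = 196.
2⁶ = 64 < 196 ≤ 729 = 3⁶, so L = 3.

3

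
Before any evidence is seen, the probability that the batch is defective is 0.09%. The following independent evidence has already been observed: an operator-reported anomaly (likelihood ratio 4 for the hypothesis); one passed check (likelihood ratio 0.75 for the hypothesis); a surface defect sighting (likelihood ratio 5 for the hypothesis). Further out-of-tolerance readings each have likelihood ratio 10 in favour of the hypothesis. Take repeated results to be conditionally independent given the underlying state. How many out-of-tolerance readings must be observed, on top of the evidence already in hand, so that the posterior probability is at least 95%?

4

Prior odds = 0.0009/0.9991 = 9/9991.
Combined Bayes factor of the evidence already in hand = 4 × 0.75 × 5 = 15.
Odds after that evidence = (9/9991) × 15 = 135/9991.
Target odds = 0.95/0.05 = 19.
Need 10ⁿ ≥ 19 ÷ (135/9991) = 189829/135.
10³ = 1000 falls short of 189829/135 but 10⁴ = 10000 reaches it, so n = 4.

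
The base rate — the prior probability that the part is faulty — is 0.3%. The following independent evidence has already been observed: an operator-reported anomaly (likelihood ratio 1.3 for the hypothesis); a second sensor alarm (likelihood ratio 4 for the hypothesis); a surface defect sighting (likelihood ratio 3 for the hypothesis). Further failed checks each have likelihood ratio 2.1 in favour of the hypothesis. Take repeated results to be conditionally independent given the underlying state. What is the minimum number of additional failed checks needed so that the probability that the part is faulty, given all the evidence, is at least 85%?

7

Prior odds = 0.003/0.997 = 3/997.
Combined Bayes factor of the evidence already in hand = 1.3 × 4 × 3 = 15.6.
Odds after that evidence = (3/997) × 15.6 = 234/4985.
Target odds = 0.85/0.15 = 17/3.
Need 2.1ⁿ ≥ 17/3 ÷ (234/4985) = 84745/702.
2.1⁶ = 85766121/1000000 falls short of 84745/702 but 2.1⁷ ≈180.109 reaches it, so n = 7.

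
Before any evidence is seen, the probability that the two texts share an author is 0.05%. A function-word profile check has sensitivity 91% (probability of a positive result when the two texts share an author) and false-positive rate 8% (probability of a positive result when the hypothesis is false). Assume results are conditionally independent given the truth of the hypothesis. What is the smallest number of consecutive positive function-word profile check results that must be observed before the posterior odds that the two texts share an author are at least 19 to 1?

5

Prior odds: 0.0005 ÷ 0.9995 = 1/1999.
Likelihood ratio of a positive result = 0.91/0.08 = 11.375.
Target odds = 19.
Require 11.375ⁿ ≥ 19 ÷ (1/1999) = 37981.
11.375⁴ = 68574961/4096 falls short of 37981 but 11.375⁵ ≈190439 reaches it, so n = 5.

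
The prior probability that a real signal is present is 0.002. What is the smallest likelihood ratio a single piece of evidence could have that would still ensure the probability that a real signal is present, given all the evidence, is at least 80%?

Prior odds = 0.002/0.998 = 1/499.
Target odds = 0.8/0.2 = 4.
Required Bayes factor = 4 ÷ (1/499) = 1996.

1996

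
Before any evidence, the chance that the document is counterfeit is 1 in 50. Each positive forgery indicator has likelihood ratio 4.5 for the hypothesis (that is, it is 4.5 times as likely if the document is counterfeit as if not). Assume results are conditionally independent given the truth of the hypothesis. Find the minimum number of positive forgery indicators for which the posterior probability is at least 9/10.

Prior odds: 0.02 ÷ 0.98 = 1/49.
Likelihood ratio per positive forgery indicator = 4.5.
Target posterior odds = 0.9/0.1 = 9.
Need (1/49) × 4.5ⁿ ≥ 9, i.e. 4.5ⁿ ≥ 441.
4.5⁴ = 410.0625 falls short of 441 but 4.5⁵ = 1845.28125 reaches it, so n = 5.

5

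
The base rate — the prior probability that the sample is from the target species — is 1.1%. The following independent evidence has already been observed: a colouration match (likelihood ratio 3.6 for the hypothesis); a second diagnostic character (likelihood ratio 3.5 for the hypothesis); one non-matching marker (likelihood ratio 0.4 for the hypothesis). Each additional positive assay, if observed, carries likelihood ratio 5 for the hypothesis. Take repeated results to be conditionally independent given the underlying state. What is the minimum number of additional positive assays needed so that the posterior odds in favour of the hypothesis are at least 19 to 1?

4

Prior odds = 0.011/0.989 = 11/989.
Combined Bayes factor of the evidence already in hand = 3.6 × 3.5 × 0.4 = 5.04.
Odds after that evidence = (11/989) × 5.04 = 1386/24725.
Target odds = 19.
Need 5ⁿ ≥ 19 ÷ (1386/24725) = 469775/1386.
5³ = 125 falls short of 469775/1386 but 5⁴ = 625 reaches it, so n = 4.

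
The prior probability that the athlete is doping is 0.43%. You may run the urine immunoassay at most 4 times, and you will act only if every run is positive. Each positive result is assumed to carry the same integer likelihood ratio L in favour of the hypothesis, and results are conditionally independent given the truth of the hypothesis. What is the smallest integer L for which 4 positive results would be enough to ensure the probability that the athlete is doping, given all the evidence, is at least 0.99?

13

Prior odds = 0.0043/0.9957 = 43/9957.
Target odds = 0.99/0.01 = 99.
Need L⁴ ≥ 99 ÷ (43/9957) = 985743/43.
12⁴ = 20736 < 985743/43 ≤ 28561 = 13⁴, so L = 13.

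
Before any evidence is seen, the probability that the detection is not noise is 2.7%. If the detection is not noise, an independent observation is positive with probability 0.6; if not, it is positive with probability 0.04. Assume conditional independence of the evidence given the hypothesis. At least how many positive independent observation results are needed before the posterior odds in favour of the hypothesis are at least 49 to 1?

3

Prior odds: 0.027 ÷ 0.973 = 27/973.
Likelihood ratio of a positive = 0.6/0.04 = 15.
Target odds = 49.
Need (27/973) × 15ⁿ ≥ 49, i.e. 15ⁿ ≥ 47677/27.
15² = 225 falls short of 47677/27 but 15³ = 3375 reaches it, so n = 3.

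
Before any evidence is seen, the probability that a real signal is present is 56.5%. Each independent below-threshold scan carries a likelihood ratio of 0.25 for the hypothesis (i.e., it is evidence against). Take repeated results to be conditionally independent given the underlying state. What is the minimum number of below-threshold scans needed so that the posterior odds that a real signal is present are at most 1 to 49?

3

Prior odds: 0.565 ÷ 0.435 = 113/87.
Likelihood ratio per below-threshold scan = 0.25.
Target odds = 1/49.
Require 0.25ⁿ ≤ 1/49 ÷ (113/87) = 87/5537.
0.25² = 0.0625 is still above 87/5537 but 0.25³ = 0.015625 is at or below it, so n = 3.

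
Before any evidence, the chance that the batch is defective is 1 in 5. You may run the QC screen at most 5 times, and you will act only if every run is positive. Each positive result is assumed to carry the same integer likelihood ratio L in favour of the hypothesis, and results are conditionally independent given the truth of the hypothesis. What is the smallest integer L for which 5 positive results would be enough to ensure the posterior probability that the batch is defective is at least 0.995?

4

Prior odds = 0.2/0.8 = 0.25.
Target odds = 0.995/0.005 = 199.
Need L⁵ ≥ 199 ÷ 0.25 = 796.
3⁵ = 243 < 796 ≤ 1024 = 4⁵, so L = 4.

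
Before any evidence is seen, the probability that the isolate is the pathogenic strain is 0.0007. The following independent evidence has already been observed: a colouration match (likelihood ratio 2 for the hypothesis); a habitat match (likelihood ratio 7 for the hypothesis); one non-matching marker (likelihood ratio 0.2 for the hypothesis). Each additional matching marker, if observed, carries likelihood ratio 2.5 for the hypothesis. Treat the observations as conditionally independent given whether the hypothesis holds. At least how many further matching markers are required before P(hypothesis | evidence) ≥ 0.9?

10

Prior odds = 0.0007/0.9993 = 7/9993.
Combined Bayes factor of the evidence already in hand = 2 × 7 × 0.2 = 2.8.
Odds after that evidence = (7/9993) × 2.8 = 98/49965.
Target odds = 0.9/0.1 = 9.
Need 2.5ⁿ ≥ 9 ÷ (98/49965) = 449685/98.
2.5⁹ = 1953125/512 falls short of 449685/98 but 2.5¹⁰ = 9765625/1024 reaches it, so n = 10.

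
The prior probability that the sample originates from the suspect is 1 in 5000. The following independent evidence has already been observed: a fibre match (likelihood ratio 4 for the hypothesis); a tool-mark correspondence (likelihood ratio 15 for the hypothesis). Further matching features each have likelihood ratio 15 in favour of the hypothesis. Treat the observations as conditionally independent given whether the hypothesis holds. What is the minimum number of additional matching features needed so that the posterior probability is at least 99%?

Prior odds = 0.0002/0.9998 = 1/4999.
Combined Bayes factor of the evidence already in hand = 4 × 15 = 60.
Odds after that evidence = (1/4999) × 60 = 60/4999.
Target odds = 0.99/0.01 = 99.
Need 15ⁿ ≥ 99 ÷ (60/4999) = 8248.35.
15³ = 3375 falls short of 8248.35 but 15⁴ = 50625 reaches it, so n = 4.

4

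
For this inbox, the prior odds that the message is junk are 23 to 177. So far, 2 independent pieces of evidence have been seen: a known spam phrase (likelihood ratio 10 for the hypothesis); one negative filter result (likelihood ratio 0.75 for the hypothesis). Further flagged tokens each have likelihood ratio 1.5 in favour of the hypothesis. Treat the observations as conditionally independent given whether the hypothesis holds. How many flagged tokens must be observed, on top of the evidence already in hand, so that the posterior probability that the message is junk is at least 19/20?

Prior odds = 23/177.
Combined Bayes factor of the evidence already in hand = 10 × 0.75 = 7.5.
Odds after that evidence = (23/177) × 7.5 = 115/118.
Target odds = 0.95/0.05 = 19.
Need 1.5ⁿ ≥ 19 ÷ (115/118) = 2242/115.
1.5⁷ = 17.0859375 falls short of 2242/115 but 1.5⁸ = 25.62890625 reaches it, so n = 8.

8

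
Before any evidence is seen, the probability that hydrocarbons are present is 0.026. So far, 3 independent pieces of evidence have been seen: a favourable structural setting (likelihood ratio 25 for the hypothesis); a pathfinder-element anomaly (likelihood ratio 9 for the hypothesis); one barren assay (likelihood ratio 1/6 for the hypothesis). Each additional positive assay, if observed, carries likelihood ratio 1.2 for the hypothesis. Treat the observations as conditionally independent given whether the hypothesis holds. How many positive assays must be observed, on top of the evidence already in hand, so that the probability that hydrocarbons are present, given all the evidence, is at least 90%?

13

Prior odds = 0.026/0.974 = 13/487.
Combined Bayes factor of the evidence already in hand = 25 × 9 × (1/6) = 37.5.
Odds after that evidence = (13/487) × 37.5 = 975/974.
Target odds = 0.9/0.1 = 9.
Need 1.2ⁿ ≥ 9 ÷ (975/974) = 2922/325.
1.2¹² ≈8.9161 falls short of 2922/325 but 1.2¹³ ≈10.6993 reaches it, so n = 13.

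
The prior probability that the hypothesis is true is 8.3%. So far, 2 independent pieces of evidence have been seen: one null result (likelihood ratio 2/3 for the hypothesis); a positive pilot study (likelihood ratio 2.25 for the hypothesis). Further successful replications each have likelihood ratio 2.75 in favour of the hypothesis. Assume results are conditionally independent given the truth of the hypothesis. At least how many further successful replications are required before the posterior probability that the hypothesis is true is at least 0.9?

5

Prior odds = 0.083/0.917 = 83/917.
Combined Bayes factor of the evidence already in hand = (2/3) × 2.25 = 1.5.
Odds after that evidence = (83/917) × 1.5 = 249/1834.
Target odds = 0.9/0.1 = 9.
Need 2.75ⁿ ≥ 9 ÷ (249/1834) = 5502/83.
2.75⁴ = 57.19140625 falls short of 5502/83 but 2.75⁵ = 161051/1024 reaches it, so n = 5.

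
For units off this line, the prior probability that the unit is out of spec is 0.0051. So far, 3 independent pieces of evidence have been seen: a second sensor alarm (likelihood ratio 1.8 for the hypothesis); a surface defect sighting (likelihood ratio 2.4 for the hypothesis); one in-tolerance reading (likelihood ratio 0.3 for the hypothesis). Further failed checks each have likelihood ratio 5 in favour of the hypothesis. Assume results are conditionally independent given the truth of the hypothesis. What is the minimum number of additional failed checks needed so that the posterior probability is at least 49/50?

Prior odds = 0.0051/0.9949 = 51/9949.
Combined Bayes factor of the evidence already in hand = 1.8 × 2.4 × 0.3 = 1.296.
Odds after that evidence = (51/9949) × 1.296 = 8262/1243625.
Target odds = 0.98/0.02 = 49.
Need 5ⁿ ≥ 49 ÷ (8262/1243625) = 60937625/8262.
5⁵ = 3125 falls short of 60937625/8262 but 5⁶ = 15625 reaches it, so n = 6.

6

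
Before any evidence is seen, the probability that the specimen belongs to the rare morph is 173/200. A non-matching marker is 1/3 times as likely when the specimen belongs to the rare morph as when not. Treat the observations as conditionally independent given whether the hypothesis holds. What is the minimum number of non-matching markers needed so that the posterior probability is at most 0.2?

Prior odds: 0.865 ÷ 0.135 = 173/27.
Likelihood ratio per non-matching marker = 1/3.
Target odds: 0.2 ÷ 0.8 = 0.25.
Require (1/3)ⁿ ≤ 0.25 ÷ (173/27) = 27/692.
(1/3)² = 1/9 is still above 27/692 but (1/3)³ = 1/27 is at or below it, so n = 3.

3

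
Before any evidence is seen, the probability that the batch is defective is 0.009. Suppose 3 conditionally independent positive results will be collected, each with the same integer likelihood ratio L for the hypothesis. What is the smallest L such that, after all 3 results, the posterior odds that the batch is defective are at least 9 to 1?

Prior odds = 0.009/0.991 = 9/991.
Target odds = 9.
Need L³ ≥ 9 ÷ (9/991) = 991.
9³ = 729 < 991 ≤ 1000 = 10³, so L = 10.

10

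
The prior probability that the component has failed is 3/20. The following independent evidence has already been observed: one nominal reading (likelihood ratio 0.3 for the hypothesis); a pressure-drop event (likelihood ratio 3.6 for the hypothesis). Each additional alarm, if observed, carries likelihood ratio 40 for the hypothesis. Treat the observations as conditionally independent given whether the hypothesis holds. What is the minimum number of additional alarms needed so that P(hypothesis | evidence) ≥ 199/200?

2

Prior odds = 0.15/0.85 = 3/17.
Combined Bayes factor of the evidence already in hand = 0.3 × 3.6 = 1.08.
Odds after that evidence = (3/17) × 1.08 = 81/425.
Target odds = 0.995/0.005 = 199.
Need 40ⁿ ≥ 199 ÷ (81/425) = 84575/81.
40¹ = 40 falls short of 84575/81 but 40² = 1600 reaches it, so n = 2.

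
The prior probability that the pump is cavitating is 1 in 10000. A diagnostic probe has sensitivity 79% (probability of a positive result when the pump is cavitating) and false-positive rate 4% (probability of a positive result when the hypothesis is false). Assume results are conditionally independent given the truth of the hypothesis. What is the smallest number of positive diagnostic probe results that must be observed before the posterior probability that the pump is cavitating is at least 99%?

5

Prior odds: 0.0001 ÷ 0.9999 = 1/9999.
Likelihood ratio of a positive result = 0.79/0.04 = 19.75.
Target odds: 0.99 ÷ 0.01 = 99.
Require 19.75ⁿ ≥ 99 ÷ (1/9999) = 989901.
19.75⁴ = 38950081/256 falls short of 989901 but 19.75⁵ ≈3.00494e+06 reaches it, so n = 5.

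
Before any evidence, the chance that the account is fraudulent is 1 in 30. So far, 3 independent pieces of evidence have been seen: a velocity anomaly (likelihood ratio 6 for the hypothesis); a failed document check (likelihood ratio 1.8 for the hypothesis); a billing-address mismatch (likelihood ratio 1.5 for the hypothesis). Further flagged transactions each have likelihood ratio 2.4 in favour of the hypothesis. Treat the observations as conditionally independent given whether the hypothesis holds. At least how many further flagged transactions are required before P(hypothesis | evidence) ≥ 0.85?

Prior odds = (1/30)/(29/30) = 1/29.
Combined Bayes factor of the evidence already in hand = 6 × 1.8 × 1.5 = 16.2.
Odds after that evidence = (1/29) × 16.2 = 81/145.
Target odds = 0.85/0.15 = 17/3.
Need 2.4ⁿ ≥ 17/3 ÷ (81/145) = 2465/243.
2.4² = 5.76 falls short of 2465/243 but 2.4³ = 13.824 reaches it, so n = 3.

3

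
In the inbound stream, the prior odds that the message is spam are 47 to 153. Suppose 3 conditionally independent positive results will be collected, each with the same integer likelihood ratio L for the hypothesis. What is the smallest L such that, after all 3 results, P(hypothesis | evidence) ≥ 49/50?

Prior odds = 47/153.
Target odds = 0.98/0.02 = 49.
Need L³ ≥ 49 ÷ (47/153) = 7497/47.
5³ = 125 < 7497/47 ≤ 216 = 6³, so L = 6.

6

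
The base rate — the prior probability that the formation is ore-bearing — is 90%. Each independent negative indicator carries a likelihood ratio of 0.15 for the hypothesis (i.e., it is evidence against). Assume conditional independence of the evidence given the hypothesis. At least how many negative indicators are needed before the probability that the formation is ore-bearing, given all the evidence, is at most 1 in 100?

Prior odds: 0.9 ÷ 0.1 = 9.
Likelihood ratio per negative indicator = 0.15.
Target odds: 0.01 ÷ 0.99 = 1/99.
Need 9 × 0.15ⁿ ≤ 1/99, i.e. 0.15ⁿ ≤ 1/891.
0.15³ = 0.003375 is still above 1/891 but 0.15⁴ = 81/160000 is at or below it, so n = 4.

4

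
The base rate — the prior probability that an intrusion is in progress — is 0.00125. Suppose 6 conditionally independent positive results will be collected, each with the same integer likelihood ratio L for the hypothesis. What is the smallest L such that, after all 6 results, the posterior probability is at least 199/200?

8

Prior odds = 0.00125/0.99875 = 1/799.
Target odds = 0.995/0.005 = 199.
Need L⁶ ≥ 199 ÷ (1/799) = 159001.
7⁶ = 117649 < 159001 ≤ 262144 = 8⁶, so L = 8.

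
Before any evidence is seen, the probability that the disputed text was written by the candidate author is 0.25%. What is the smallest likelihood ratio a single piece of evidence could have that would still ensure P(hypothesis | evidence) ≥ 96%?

9576

Prior odds = 0.0025/0.9975 = 1/399.
Target odds = 0.96/0.04 = 24.
Required Bayes factor = 24 ÷ (1/399) = 9576.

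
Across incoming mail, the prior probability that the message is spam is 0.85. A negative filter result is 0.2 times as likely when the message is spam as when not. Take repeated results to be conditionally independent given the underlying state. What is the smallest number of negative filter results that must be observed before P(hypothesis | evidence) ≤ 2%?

4

Prior odds = 0.85/0.15 = 17/3.
Likelihood ratio per negative filter result = 0.2.
Target odds: 0.02 ÷ 0.98 = 1/49.
Need (17/3) × 0.2ⁿ ≤ 1/49, i.e. 0.2ⁿ ≤ 3/833.
0.2³ = 0.008 is still above 3/833 but 0.2⁴ = 0.0016 is at or below it, so n = 4.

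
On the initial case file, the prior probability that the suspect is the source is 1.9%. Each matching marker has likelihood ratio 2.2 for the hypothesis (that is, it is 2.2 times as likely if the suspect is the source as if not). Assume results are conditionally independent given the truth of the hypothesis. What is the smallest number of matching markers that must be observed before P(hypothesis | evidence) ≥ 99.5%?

Prior odds: 0.019 ÷ 0.981 = 19/981.
Likelihood ratio per matching marker = 2.2.
Target odds: 0.995 ÷ 0.005 = 199.
Require 2.2ⁿ ≥ 199 ÷ (19/981) = 195219/19.
2.2¹¹ ≈5843.18 falls short of 195219/19 but 2.2¹² ≈12855 reaches it, so n = 12.

12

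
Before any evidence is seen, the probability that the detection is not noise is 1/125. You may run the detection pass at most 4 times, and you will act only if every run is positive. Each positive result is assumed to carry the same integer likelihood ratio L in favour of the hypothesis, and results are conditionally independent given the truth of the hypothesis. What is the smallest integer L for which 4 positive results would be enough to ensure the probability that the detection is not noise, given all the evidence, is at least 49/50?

9

Prior odds = 0.008/0.992 = 1/124.
Target odds = 0.98/0.02 = 49.
Need L⁴ ≥ 49 ÷ (1/124) = 6076.
8⁴ = 4096 < 6076 ≤ 6561 = 9⁴, so L = 9.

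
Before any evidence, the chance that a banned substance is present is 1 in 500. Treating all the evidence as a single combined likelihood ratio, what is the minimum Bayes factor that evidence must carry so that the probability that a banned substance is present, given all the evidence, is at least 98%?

24451

Prior odds = 0.002/0.998 = 1/499.
Target odds = 0.98/0.02 = 49.
Required Bayes factor = 49 ÷ (1/499) = 24451.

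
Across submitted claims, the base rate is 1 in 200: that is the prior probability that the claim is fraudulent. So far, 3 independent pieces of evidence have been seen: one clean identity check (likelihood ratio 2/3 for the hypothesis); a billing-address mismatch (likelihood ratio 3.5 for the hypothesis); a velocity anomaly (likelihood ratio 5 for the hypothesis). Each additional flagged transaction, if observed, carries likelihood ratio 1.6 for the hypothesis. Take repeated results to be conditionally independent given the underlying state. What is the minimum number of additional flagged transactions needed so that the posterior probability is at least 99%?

16

Prior odds = 0.005/0.995 = 1/199.
Combined Bayes factor of the evidence already in hand = (2/3) × 3.5 × 5 = 35/3.
Odds after that evidence = (1/199) × 35/3 = 35/597.
Target odds = 0.99/0.01 = 99.
Need 1.6ⁿ ≥ 99 ÷ (35/597) = 59103/35.
1.6¹⁵ ≈1152.92 falls short of 59103/35 but 1.6¹⁶ ≈1844.67 reaches it, so n = 16.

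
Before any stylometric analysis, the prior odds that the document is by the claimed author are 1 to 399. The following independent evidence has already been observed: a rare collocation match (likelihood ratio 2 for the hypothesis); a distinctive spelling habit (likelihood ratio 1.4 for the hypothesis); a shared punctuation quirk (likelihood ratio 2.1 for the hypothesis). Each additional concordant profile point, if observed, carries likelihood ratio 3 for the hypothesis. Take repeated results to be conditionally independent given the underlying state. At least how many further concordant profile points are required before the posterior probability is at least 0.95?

Prior odds = 1/399.
Combined Bayes factor of the evidence already in hand = 2 × 1.4 × 2.1 = 5.88.
Odds after that evidence = (1/399) × 5.88 = 7/475.
Target odds = 0.95/0.05 = 19.
Need 3ⁿ ≥ 19 ÷ (7/475) = 9025/7.
3⁶ = 729 falls short of 9025/7 but 3⁷ = 2187 reaches it, so n = 7.

7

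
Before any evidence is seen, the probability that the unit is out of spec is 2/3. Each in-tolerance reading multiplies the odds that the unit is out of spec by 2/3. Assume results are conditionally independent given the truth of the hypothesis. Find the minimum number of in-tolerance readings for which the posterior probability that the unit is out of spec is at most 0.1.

Prior odds: (2/3) ÷ (1/3) = 2.
Likelihood ratio per in-tolerance reading = 2/3.
Target posterior odds = 0.1/0.9 = 1/9.
Require (2/3)ⁿ ≤ 1/9 ÷ 2 = 1/18.
(2/3)⁷ = 128/2187 is still above 1/18 but (2/3)⁸ = 256/6561 is at or below it, so n = 8.

8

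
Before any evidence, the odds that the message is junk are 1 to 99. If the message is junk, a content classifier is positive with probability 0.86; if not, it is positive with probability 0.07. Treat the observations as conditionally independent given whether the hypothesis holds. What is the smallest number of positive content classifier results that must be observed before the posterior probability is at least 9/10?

3

Prior odds = 1/99.
Likelihood ratio of a positive = 0.86/0.07 = 86/7.
Target posterior odds = 0.9/0.1 = 9.
Need (1/99) × (86/7)ⁿ ≥ 9, i.e. (86/7)ⁿ ≥ 891.
(86/7)² = 7396/49 falls short of 891 but (86/7)³ = 636056/343 reaches it, so n = 3.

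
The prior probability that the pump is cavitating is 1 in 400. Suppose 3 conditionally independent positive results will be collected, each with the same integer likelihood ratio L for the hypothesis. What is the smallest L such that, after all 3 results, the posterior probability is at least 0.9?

Prior odds = 0.0025/0.9975 = 1/399.
Target odds = 0.9/0.1 = 9.
Need L³ ≥ 9 ÷ (1/399) = 3591.
15³ = 3375 < 3591 ≤ 4096 = 16³, so L = 16.

16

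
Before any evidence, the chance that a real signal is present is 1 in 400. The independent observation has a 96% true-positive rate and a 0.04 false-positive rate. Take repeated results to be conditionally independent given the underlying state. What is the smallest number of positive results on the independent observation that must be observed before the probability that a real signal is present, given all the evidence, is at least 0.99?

4

Prior odds: 0.0025 ÷ 0.9975 = 1/399.
Likelihood ratio of a positive result = 0.96/0.04 = 24.
Target odds: 0.99 ÷ 0.01 = 99.
Require 24ⁿ ≥ 99 ÷ (1/399) = 39501.
24³ = 13824 falls short of 39501 but 24⁴ = 331776 reaches it, so n = 4.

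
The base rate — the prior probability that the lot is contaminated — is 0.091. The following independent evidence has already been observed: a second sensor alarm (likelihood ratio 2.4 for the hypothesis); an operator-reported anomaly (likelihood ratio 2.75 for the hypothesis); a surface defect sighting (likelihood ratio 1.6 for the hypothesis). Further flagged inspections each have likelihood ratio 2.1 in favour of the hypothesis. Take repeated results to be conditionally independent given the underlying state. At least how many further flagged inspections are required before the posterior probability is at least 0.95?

4

Prior odds = 0.091/0.909 = 91/909.
Combined Bayes factor of the evidence already in hand = 2.4 × 2.75 × 1.6 = 10.56.
Odds after that evidence = (91/909) × 10.56 = 8008/7575.
Target odds = 0.95/0.05 = 19.
Need 2.1ⁿ ≥ 19 ÷ (8008/7575) = 143925/8008.
2.1³ = 9.261 falls short of 143925/8008 but 2.1⁴ = 19.4481 reaches it, so n = 4.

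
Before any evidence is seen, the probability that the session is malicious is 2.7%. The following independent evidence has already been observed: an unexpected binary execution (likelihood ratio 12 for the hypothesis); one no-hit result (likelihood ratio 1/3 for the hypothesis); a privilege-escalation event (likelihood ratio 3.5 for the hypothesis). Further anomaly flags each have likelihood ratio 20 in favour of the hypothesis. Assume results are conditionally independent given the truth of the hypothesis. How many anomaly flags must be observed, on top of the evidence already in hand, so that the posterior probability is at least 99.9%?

Prior odds = 0.027/0.973 = 27/973.
Combined Bayes factor of the evidence already in hand = 12 × (1/3) × 3.5 = 14.
Odds after that evidence = (27/973) × 14 = 54/139.
Target odds = 0.999/0.001 = 999.
Need 20ⁿ ≥ 999 ÷ (54/139) = 2571.5.
20² = 400 falls short of 2571.5 but 20³ = 8000 reaches it, so n = 3.

3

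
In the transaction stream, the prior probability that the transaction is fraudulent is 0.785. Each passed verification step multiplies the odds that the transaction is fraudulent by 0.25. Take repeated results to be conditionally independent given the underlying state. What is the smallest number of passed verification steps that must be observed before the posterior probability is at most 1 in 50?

4

Prior odds: 0.785 ÷ 0.215 = 157/43.
Likelihood ratio per passed verification step = 0.25.
Target posterior odds = 0.02/0.98 = 1/49.
Require 0.25ⁿ ≤ 1/49 ÷ (157/43) = 43/7693.
0.25³ = 0.015625 is still above 43/7693 but 0.25⁴ = 0.00390625 is at or below it, so n = 4.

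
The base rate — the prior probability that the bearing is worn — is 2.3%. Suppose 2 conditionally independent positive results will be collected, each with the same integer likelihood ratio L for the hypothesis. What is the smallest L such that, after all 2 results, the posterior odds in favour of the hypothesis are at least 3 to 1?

Prior odds = 0.023/0.977 = 23/977.
Target odds = 3.
Need L² ≥ 3 ÷ (23/977) = 2931/23.
11² = 121 < 2931/23 ≤ 144 = 12², so L = 12.

12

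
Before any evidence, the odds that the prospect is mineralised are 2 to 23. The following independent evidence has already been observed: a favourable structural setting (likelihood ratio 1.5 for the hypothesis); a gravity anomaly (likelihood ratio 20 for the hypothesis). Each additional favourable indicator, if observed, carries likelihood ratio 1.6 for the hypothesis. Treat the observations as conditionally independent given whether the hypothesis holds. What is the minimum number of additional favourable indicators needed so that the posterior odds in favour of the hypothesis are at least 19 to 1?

5

Prior odds = 2/23.
Combined Bayes factor of the evidence already in hand = 1.5 × 20 = 30.
Odds after that evidence = (2/23) × 30 = 60/23.
Target odds = 19.
Need 1.6ⁿ ≥ 19 ÷ (60/23) = 437/60.
1.6⁴ = 6.5536 falls short of 437/60 but 1.6⁵ = 10.48576 reaches it, so n = 5.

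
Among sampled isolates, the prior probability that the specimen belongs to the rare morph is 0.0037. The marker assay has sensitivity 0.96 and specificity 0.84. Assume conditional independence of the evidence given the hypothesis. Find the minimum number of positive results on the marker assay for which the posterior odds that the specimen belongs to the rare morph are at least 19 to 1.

Prior odds: 0.0037 ÷ 0.9963 = 37/9963.
False-positive rate = 1 − 0.84 = 0.16; likelihood ratio of a positive = 0.96/0.16 = 6.
Target odds = 19.
Require 6ⁿ ≥ 19 ÷ (37/9963) = 189297/37.
6⁴ = 1296 falls short of 189297/37 but 6⁵ = 7776 reaches it, so n = 5.

5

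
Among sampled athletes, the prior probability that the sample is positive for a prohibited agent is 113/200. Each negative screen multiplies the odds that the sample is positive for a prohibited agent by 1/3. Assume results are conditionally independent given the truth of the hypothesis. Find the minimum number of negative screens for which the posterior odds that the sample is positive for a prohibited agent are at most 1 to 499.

Prior odds: 0.565 ÷ 0.435 = 113/87.
Likelihood ratio per negative screen = 1/3.
Target odds = 1/499.
Require (1/3)ⁿ ≤ 1/499 ÷ (113/87) = 87/56387.
(1/3)⁵ = 1/243 is still above 87/56387 but (1/3)⁶ = 1/729 is at or below it, so n = 6.

6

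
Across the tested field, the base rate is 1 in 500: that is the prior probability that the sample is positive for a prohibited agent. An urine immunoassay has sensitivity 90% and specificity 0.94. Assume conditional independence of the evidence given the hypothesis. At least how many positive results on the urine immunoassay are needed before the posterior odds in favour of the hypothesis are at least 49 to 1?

4

Prior odds: 0.002 ÷ 0.998 = 1/499.
False-positive rate = 1 − 0.94 = 0.06; likelihood ratio of a positive = 0.9/0.06 = 15.
Target odds = 49.
Require 15ⁿ ≥ 49 ÷ (1/499) = 24451.
15³ = 3375 falls short of 24451 but 15⁴ = 50625 reaches it, so n = 4.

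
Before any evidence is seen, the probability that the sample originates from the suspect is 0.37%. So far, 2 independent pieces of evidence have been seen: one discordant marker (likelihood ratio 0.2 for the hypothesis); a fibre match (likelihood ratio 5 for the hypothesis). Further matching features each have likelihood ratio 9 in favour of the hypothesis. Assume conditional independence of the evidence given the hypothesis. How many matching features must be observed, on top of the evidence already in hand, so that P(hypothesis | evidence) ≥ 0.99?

5

Prior odds = 0.0037/0.9963 = 37/9963.
Combined Bayes factor of the evidence already in hand = 0.2 × 5 = 1.
Odds after that evidence = (37/9963) × 1 = 37/9963.
Target odds = 0.99/0.01 = 99.
Need 9ⁿ ≥ 99 ÷ (37/9963) = 986337/37.
9⁴ = 6561 falls short of 986337/37 but 9⁵ = 59049 reaches it, so n = 5.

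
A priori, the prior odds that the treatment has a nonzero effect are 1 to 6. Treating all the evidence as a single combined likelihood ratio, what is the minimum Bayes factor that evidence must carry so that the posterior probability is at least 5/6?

30

Prior odds = 1/6.
Target odds = (5/6)/(1/6) = 5.
Required Bayes factor = 5 ÷ (1/6) = 30.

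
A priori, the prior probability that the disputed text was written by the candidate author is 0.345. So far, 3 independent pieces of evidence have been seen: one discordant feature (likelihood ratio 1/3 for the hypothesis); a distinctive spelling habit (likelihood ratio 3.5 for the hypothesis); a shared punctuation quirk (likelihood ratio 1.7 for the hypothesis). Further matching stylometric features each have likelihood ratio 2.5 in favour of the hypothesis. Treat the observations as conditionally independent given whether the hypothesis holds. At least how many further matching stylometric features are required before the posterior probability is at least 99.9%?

8

Prior odds = 0.345/0.655 = 69/131.
Combined Bayes factor of the evidence already in hand = (1/3) × 3.5 × 1.7 = 119/60.
Odds after that evidence = (69/131) × 119/60 = 2737/2620.
Target odds = 0.999/0.001 = 999.
Need 2.5ⁿ ≥ 999 ÷ (2737/2620) = 2617380/2737.
2.5⁷ = 610.3515625 falls short of 2617380/2737 but 2.5⁸ = 390625/256 reaches it, so n = 8.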